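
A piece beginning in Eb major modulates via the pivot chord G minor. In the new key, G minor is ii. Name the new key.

The numeral ii denotes a minor triad on scale degree 2. With G on degree 2, the tonic of the new key is F.
Degree 2 carries a minor triad in major keys, so the destination is F major.
Check: the diatonic triads of F major are F (I), Gm (ii), Am (iii), Bb (IV), C (V), Dm (vi), Edim (vii°) — G minor is indeed ii.

F major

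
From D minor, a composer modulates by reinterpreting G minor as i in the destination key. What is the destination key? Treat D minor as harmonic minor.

The numeral i denotes a minor triad on scale degree 1. With G on degree 1, the tonic of the new key is G.
Degree 1 carries a minor triad in minor keys, so the destination is G minor.
Check: the diatonic triads of G minor (natural minor) are Gm (i), Adim (ii°), Bb (III), Cm (iv), Dm (v), Eb (VI), F (VII) — G minor is indeed i.

G minor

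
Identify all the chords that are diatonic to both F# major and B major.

F#, G#m, B, D#m

Triads in F# major: F# major (I), G# minor (ii), A# minor (iii), B major (IV), C# major (V), D# minor (vi), E# diminished (vii°).
Triads in B major: B major (I), C# minor (ii), D# minor (iii), E major (IV), F# major (V), G# minor (vi), A# diminished (vii°).
Shared triads with their functions: F# major (I in F# major, V in B major); G# minor (ii in F# major, vi in B major); B major (IV in F# major, I in B major); D# minor (vi in F# major, iii in B major).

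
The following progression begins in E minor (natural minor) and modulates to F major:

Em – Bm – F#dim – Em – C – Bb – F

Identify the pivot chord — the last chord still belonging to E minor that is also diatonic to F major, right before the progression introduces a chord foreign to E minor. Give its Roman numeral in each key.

Chords diatonic to E minor: Em, F#dim, G, Am, Bm, C, D.
Reading the progression, the first chord not in that set is Bb, so the modulation leaves E minor there.
The chord immediately before Bb is C, which is diatonic to both keys: VI in E minor and V in F major.

C — VI in E minor, V in F major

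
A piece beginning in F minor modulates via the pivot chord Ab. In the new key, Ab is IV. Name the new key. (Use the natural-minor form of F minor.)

Eb major

The numeral IV denotes a major triad on scale degree 4. With Ab on degree 4, the tonic of the new key is Eb.
Degree 4 carries a major triad in major keys, so the destination is Eb major.
Check: the diatonic triads of Eb major are Eb (I), Fm (ii), Gm (iii), Ab (IV), Bb (V), Cm (vi), Ddim (vii°) — Ab is indeed IV.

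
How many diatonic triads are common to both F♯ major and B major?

4

Diatonic triads of F♯ major: F♯ (I), G♯m (ii), A♯m (iii), B (IV), C♯ (V), D♯m (vi), E♯dim (vii°).
Diatonic triads of B major: B (I), C♯m (ii), D♯m (iii), E (IV), F♯ (V), G♯m (vi), A♯dim (vii°).
Matching root and quality in both lists: F♯, G♯m, B, D♯m.
That gives 4 common triads.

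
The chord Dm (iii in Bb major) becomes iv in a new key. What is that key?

The numeral iv denotes a minor triad on scale degree 4. With D on degree 4, the tonic of the new key is A.
Degree 4 carries a minor triad in minor keys, so the destination is A minor.
Check: the diatonic triads of A minor (natural minor) are Am (i), Bdim (ii°), C (III), Dm (iv), Em (v), F (VI), G (VII) — Dm is indeed iv.

A minor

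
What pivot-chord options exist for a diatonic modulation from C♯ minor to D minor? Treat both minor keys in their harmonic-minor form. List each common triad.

A

Triads in C♯ minor (harmonic minor): C♯ minor (i), D♯ diminished (ii°), E augmented (III+), F♯ minor (iv), G♯ major (V), A major (VI), B♯ diminished (vii°).
Triads in D minor (harmonic minor): D minor (i), E diminished (ii°), F augmented (III+), G minor (iv), A major (V), B♭ major (VI), C♯ diminished (vii°).
Shared triads with their functions: A major (VI in C♯ minor, V in D minor).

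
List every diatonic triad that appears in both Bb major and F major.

Triads in Bb major: Bb major (I), C minor (ii), D minor (iii), Eb major (IV), F major (V), G minor (vi), A diminished (vii°).
Triads in F major: F major (I), G minor (ii), A minor (iii), Bb major (IV), C major (V), D minor (vi), E diminished (vii°).
Shared triads with their functions: Bb major (I in Bb major, IV in F major); D minor (iii in Bb major, vi in F major); F major (V in Bb major, I in F major); G minor (vi in Bb major, ii in F major).

Bb, Dm, F, Gm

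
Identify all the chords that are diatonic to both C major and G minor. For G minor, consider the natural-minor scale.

Triads in C major: C (I), Dm (ii), Em (iii), F (IV), G (V), Am (vi), Bdim (vii°).
Triads in G minor (natural minor): Gm (i), Adim (ii°), Bb (III), Cm (iv), Dm (v), Eb (VI), F (VII).
Shared triads with their functions: Dm (ii in C major, v in G minor); F (IV in C major, VII in G minor).

Dm, F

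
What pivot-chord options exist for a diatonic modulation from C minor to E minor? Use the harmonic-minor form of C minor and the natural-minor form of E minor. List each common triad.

Triads in C minor (harmonic minor): Cm (i), Ddim (ii°), Ebaug (III+), Fm (iv), G (V), Ab (VI), Bdim (vii°).
Triads in E minor (natural minor): Em (i), F#dim (ii°), G (III), Am (iv), Bm (v), C (VI), D (VII).
Shared triads with their functions: G (V in C minor, III in E minor).

G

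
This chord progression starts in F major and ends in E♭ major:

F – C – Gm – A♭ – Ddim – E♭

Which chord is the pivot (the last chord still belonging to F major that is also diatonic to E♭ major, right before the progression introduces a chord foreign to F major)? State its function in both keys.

Chords diatonic to F major: F, Gm, Am, B♭, C, Dm, Edim.
Reading the progression, the first chord not in that set is A♭, so the modulation leaves F major there.
The chord immediately before A♭ is Gm, which is diatonic to both keys: ii in F major and iii in E♭ major.

Gm — ii in F major, iii in E♭ major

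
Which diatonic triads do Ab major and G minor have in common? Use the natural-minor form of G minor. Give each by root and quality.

Triads in Ab major: Ab (I), Bbm (ii), Cm (iii), Db (IV), Eb (V), Fm (vi), Gdim (vii°).
Triads in G minor (natural minor): Gm (i), Adim (ii°), Bb (III), Cm (iv), Dm (v), Eb (VI), F (VII).
Shared triads with their functions: Cm (iii in Ab major, iv in G minor); Eb (V in Ab major, VI in G minor).

Cm, Eb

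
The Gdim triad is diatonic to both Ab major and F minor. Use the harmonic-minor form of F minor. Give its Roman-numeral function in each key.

The scale of Ab major is Ab Bb C Db Eb F G; G is degree 7, and the triad built there (G-Bb-Db) is diminished, so it is vii°.
The scale of F minor (harmonic minor) is F G Ab Bb C Db E; G is degree 2, and the triad built there (G-Bb-Db) is diminished, so it is ii°.

vii° in Ab major; ii° in F minor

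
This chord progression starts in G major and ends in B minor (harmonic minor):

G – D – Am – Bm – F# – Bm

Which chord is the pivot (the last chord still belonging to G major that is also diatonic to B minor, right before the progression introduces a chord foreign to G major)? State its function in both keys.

Bm — iii in G major, i in B minor

Chords diatonic to G major: G, Am, Bm, C, D, Em, F#dim.
Reading the progression, the first chord not in that set is F#, so the modulation leaves G major there.
The chord immediately before F# is Bm, which is diatonic to both keys: iii in G major and i in B minor.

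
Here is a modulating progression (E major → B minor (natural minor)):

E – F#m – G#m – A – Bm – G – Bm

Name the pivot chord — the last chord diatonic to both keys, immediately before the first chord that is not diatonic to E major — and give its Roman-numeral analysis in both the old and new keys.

A — IV in E major, VII in B minor

Chords diatonic to E major: E, F#m, G#m, A, B, C#m, D#dim.
Reading the progression, the first chord not in that set is Bm, so the modulation leaves E major there.
The chord immediately before Bm is A, which is diatonic to both keys: IV in E major and VII in B minor.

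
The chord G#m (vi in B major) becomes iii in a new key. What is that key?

The numeral iii denotes a minor triad on scale degree 3. With G# on degree 3, the tonic of the new key is E.
Degree 3 carries a minor triad in major keys, so the destination is E major.
Check: the diatonic triads of E major are E (I), F#m (ii), G#m (iii), A (IV), B (V), C#m (vi), D#dim (vii°) — G#m is indeed iii.

E major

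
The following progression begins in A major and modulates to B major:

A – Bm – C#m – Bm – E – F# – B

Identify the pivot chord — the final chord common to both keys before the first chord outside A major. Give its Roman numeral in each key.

E — V in A major, IV in B major

Chords diatonic to A major: A, Bm, C#m, D, E, F#m, G#dim.
Reading the progression, the first chord not in that set is F#, so the modulation leaves A major there.
The chord immediately before F# is E, which is diatonic to both keys: V in A major and IV in B major.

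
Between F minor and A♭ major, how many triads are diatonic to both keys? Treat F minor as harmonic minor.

4

Diatonic triads of F minor (harmonic minor): Fm (i), Gdim (ii°), A♭aug (III+), B♭m (iv), C (V), D♭ (VI), Edim (vii°).
Diatonic triads of A♭ major: A♭ (I), B♭m (ii), Cm (iii), D♭ (IV), E♭ (V), Fm (vi), Gdim (vii°).
Matching root and quality in both lists: Fm, Gdim, B♭m, D♭.
That gives 4 common triads.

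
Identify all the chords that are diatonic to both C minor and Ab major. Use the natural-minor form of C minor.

Triads in C minor (natural minor): Cm (i), Ddim (ii°), Eb (III), Fm (iv), Gm (v), Ab (VI), Bb (VII).
Triads in Ab major: Ab (I), Bbm (ii), Cm (iii), Db (IV), Eb (V), Fm (vi), Gdim (vii°).
Shared triads with their functions: Cm (i in C minor, iii in Ab major); Eb (III in C minor, V in Ab major); Fm (iv in C minor, vi in Ab major); Ab (VI in C minor, I in Ab major).

Cm, Eb, Fm, Ab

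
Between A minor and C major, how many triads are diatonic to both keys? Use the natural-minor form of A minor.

7

Diatonic triads of A minor (natural minor): Am (i), Bdim (ii°), C (III), Dm (iv), Em (v), F (VI), G (VII).
Diatonic triads of C major: C (I), Dm (ii), Em (iii), F (IV), G (V), Am (vi), Bdim (vii°).
Matching root and quality in both lists: Am, Bdim, C, Dm, Em, F, G.
That gives 7 common triads.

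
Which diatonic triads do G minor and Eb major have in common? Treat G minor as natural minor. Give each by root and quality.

Triads in G minor (natural minor): G minor (i), A diminished (ii°), Bb major (III), C minor (iv), D minor (v), Eb major (VI), F major (VII).
Triads in Eb major: Eb major (I), F minor (ii), G minor (iii), Ab major (IV), Bb major (V), C minor (vi), D diminished (vii°).
Shared triads with their functions: G minor (i in G minor, iii in Eb major); Bb major (III in G minor, V in Eb major); C minor (iv in G minor, vi in Eb major); Eb major (VI in G minor, I in Eb major).

Gm, Bb, Cm, Eb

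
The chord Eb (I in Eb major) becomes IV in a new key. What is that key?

Bb major

The numeral IV denotes a major triad on scale degree 4. With Eb on degree 4, the tonic of the new key is Bb.
Degree 4 carries a major triad in major keys, so the destination is Bb major.
Check: the diatonic triads of Bb major are Bb (I), Cm (ii), Dm (iii), Eb (IV), F (V), Gm (vi), Adim (vii°) — Eb is indeed IV.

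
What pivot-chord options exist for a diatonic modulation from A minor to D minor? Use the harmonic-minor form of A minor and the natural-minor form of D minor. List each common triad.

Am, Dm, F

Triads in A minor (harmonic minor): Am (i), Bdim (ii°), Caug (III+), Dm (iv), E (V), F (VI), G#dim (vii°).
Triads in D minor (natural minor): Dm (i), Edim (ii°), F (III), Gm (iv), Am (v), Bb (VI), C (VII).
Shared triads with their functions: Am (i in A minor, v in D minor); Dm (iv in A minor, i in D minor); F (VI in A minor, III in D minor).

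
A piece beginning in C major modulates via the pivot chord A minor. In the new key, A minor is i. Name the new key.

A minor

The numeral i denotes a minor triad on scale degree 1. With A on degree 1, the tonic of the new key is A.
Degree 1 carries a minor triad in minor keys, so the destination is A minor.
Check: the diatonic triads of A minor (natural minor) are Am (i), Bdim (ii°), C (III), Dm (iv), Em (v), F (VI), G (VII) — A minor is indeed i.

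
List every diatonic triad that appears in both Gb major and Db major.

Triads in Gb major: Gb major (I), Ab minor (ii), Bb minor (iii), Cb major (IV), Db major (V), Eb minor (vi), F diminished (vii°).
Triads in Db major: Db major (I), Eb minor (ii), F minor (iii), Gb major (IV), Ab major (V), Bb minor (vi), C diminished (vii°).
Shared triads with their functions: Gb major (I in Gb major, IV in Db major); Bb minor (iii in Gb major, vi in Db major); Db major (V in Gb major, I in Db major); Eb minor (vi in Gb major, ii in Db major).

Gb, Bbm, Db, Ebm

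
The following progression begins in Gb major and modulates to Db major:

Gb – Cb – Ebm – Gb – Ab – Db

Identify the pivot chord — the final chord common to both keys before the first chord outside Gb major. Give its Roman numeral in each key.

Chords diatonic to Gb major: Gb, Abm, Bbm, Cb, Db, Ebm, Fdim.
Reading the progression, the first chord not in that set is Ab, so the modulation leaves Gb major there.
The chord immediately before Ab is Gb, which is diatonic to both keys: I in Gb major and IV in Db major.

Gb — I in Gb major, IV in Db major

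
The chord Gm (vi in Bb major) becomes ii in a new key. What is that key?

F major

The numeral ii denotes a minor triad on scale degree 2. With G on degree 2, the tonic of the new key is F.
Degree 2 carries a minor triad in major keys, so the destination is F major.
Check: the diatonic triads of F major are F (I), Gm (ii), Am (iii), Bb (IV), C (V), Dm (vi), Edim (vii°) — Gm is indeed ii.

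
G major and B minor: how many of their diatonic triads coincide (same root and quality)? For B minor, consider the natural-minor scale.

Diatonic triads of G major: G (I), Am (ii), Bm (iii), C (IV), D (V), Em (vi), F♯dim (vii°).
Diatonic triads of B minor (natural minor): Bm (i), C♯dim (ii°), D (III), Em (iv), F♯m (v), G (VI), A (VII).
Matching root and quality in both lists: G, Bm, D, Em.
That gives 4 common triads.

4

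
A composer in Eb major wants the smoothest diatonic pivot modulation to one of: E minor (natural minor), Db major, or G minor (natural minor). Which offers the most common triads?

G minor

Triads of Eb major: Eb major (I), F minor (ii), G minor (iii), Ab major (IV), Bb major (V), C minor (vi), D diminished (vii°).
E minor (natural minor) shares 0: none.
Db major shares 2: Fm, Ab.
G minor (natural minor) shares 4: Eb, Gm, Bb, Cm.
The most common triads (4) are shared with G minor.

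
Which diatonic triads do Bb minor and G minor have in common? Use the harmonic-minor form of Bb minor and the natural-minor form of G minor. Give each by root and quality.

Triads in Bb minor (harmonic minor): Bb minor (i), C diminished (ii°), Db augmented (III+), Eb minor (iv), F major (V), Gb major (VI), A diminished (vii°).
Triads in G minor (natural minor): G minor (i), A diminished (ii°), Bb major (III), C minor (iv), D minor (v), Eb major (VI), F major (VII).
Shared triads with their functions: F major (V in Bb minor, VII in G minor); A diminished (vii° in Bb minor, ii° in G minor).

F, Adim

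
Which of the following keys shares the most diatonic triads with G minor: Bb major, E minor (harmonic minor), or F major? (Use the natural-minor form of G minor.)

Bb major

Triads of G minor (natural minor): G minor (i), A diminished (ii°), Bb major (III), C minor (iv), D minor (v), Eb major (VI), F major (VII).
Bb major shares 7: Gm, Adim, Bb, Cm, Dm, Eb, F.
E minor (harmonic minor) shares 0: none.
F major shares 4: Gm, Bb, Dm, F.
The most common triads (7) are shared with Bb major.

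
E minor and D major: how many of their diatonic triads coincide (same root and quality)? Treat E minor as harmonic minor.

1

Diatonic triads of E minor (harmonic minor): Em (i), F#dim (ii°), Gaug (III+), Am (iv), B (V), C (VI), D#dim (vii°).
Diatonic triads of D major: D (I), Em (ii), F#m (iii), G (IV), A (V), Bm (vi), C#dim (vii°).
Matching root and quality in both lists: Em.
That gives 1 common triad.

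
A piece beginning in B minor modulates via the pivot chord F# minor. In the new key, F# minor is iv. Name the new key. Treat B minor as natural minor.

C# minor

The numeral iv denotes a minor triad on scale degree 4. With F# on degree 4, the tonic of the new key is C#.
Degree 4 carries a minor triad in minor keys, so the destination is C# minor.
Check: the diatonic triads of C# minor (natural minor) are C#m (i), D#dim (ii°), E (III), F#m (iv), G#m (v), A (VI), B (VII) — F# minor is indeed iv.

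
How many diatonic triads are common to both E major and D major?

Diatonic triads of E major: E (I), F♯m (ii), G♯m (iii), A (IV), B (V), C♯m (vi), D♯dim (vii°).
Diatonic triads of D major: D (I), Em (ii), F♯m (iii), G (IV), A (V), Bm (vi), C♯dim (vii°).
Matching root and quality in both lists: F♯m, A.
That gives 2 common triads.

2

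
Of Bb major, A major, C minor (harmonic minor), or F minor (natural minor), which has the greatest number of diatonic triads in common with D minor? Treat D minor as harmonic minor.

Bb major

Triads of D minor (harmonic minor): D minor (i), E diminished (ii°), F augmented (III+), G minor (iv), A major (V), Bb major (VI), C# diminished (vii°).
Bb major shares 3: Dm, Gm, Bb.
A major shares 1: A.
C minor (harmonic minor) shares 0: none.
F minor (natural minor) shares 0: none.
The most common triads (3) are shared with Bb major.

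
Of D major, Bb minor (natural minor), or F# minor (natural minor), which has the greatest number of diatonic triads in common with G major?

Triads of G major: G major (I), A minor (ii), B minor (iii), C major (IV), D major (V), E minor (vi), F# diminished (vii°).
D major shares 4: G, Bm, D, Em.
Bb minor (natural minor) shares 0: none.
F# minor (natural minor) shares 2: Bm, D.
The most common triads (4) are shared with D major.

D major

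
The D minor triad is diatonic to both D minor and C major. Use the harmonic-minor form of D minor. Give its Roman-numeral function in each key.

The scale of D minor (harmonic minor) is D E F G A B♭ C♯; D is degree 1, and the triad built there (D-F-A) is minor, so it is i.
The scale of C major is C D E F G A B; D is degree 2, and the triad built there (D-F-A) is minor, so it is ii.

i in D minor; ii in C major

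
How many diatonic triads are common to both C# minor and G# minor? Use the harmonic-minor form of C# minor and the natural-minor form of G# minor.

1

Diatonic triads of C# minor (harmonic minor): C#m (i), D#dim (ii°), Eaug (III+), F#m (iv), G# (V), A (VI), B#dim (vii°).
Diatonic triads of G# minor (natural minor): G#m (i), A#dim (ii°), B (III), C#m (iv), D#m (v), E (VI), F# (VII).
Matching root and quality in both lists: C#m.
That gives 1 common triad.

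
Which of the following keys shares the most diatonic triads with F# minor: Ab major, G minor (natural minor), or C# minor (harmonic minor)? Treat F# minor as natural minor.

Triads of F# minor (natural minor): F#m (i), G#dim (ii°), A (III), Bm (iv), C#m (v), D (VI), E (VII).
Ab major shares 0: none.
G minor (natural minor) shares 0: none.
C# minor (harmonic minor) shares 3: F#m, A, C#m.
The most common triads (3) are shared with C# minor.

C# minor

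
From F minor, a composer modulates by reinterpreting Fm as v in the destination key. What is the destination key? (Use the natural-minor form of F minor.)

The numeral v denotes a minor triad on scale degree 5. With F on degree 5, the tonic of the new key is Bb.
Degree 5 carries a minor triad in natural-minor keys, so the destination is Bb minor.
Check: the diatonic triads of Bb minor (natural minor) are Bbm (i), Cdim (ii°), Db (III), Ebm (iv), Fm (v), Gb (VI), Ab (VII) — Fm is indeed v.

Bb minor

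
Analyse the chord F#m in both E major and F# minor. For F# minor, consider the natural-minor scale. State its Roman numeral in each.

ii in E major; i in F# minor

The scale of E major is E F# G# A B C# D#; F# is degree 2, and the triad built there (F#-A-C#) is minor, so it is ii.
The scale of F# minor (natural minor) is F# G# A B C# D E; F# is degree 1, and the triad built there (F#-A-C#) is minor, so it is i.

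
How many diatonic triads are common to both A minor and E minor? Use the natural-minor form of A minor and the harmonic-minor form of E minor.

3

Diatonic triads of A minor (natural minor): A minor (i), B diminished (ii°), C major (III), D minor (iv), E minor (v), F major (VI), G major (VII).
Diatonic triads of E minor (harmonic minor): E minor (i), F♯ diminished (ii°), G augmented (III+), A minor (iv), B major (V), C major (VI), D♯ diminished (vii°).
Matching root and quality in both lists: A minor, C major, E minor.
That gives 3 common triads.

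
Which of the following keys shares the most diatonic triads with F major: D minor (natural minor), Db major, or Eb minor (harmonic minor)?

D minor

Triads of F major: F (I), Gm (ii), Am (iii), Bb (IV), C (V), Dm (vi), Edim (vii°).
D minor (natural minor) shares 7: F, Gm, Am, Bb, C, Dm, Edim.
Db major shares 0: none.
Eb minor (harmonic minor) shares 1: Bb.
The most common triads (7) are shared with D minor.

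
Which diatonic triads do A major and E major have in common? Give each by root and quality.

A, C#m, E, F#m

Triads in A major: A (I), Bm (ii), C#m (iii), D (IV), E (V), F#m (vi), G#dim (vii°).
Triads in E major: E (I), F#m (ii), G#m (iii), A (IV), B (V), C#m (vi), D#dim (vii°).
Shared triads with their functions: A (I in A major, IV in E major); C#m (iii in A major, vi in E major); E (V in A major, I in E major); F#m (vi in A major, ii in E major).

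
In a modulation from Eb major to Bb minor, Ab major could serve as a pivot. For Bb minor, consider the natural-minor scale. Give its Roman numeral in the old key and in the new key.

IV in Eb major; VII in Bb minor

The scale of Eb major is Eb F G Ab Bb C D; Ab is degree 4, and the triad built there (Ab-C-Eb) is major, so it is IV.
The scale of Bb minor (natural minor) is Bb C Db Eb F Gb Ab; Ab is degree 7, and the triad built there (Ab-C-Eb) is major, so it is VII.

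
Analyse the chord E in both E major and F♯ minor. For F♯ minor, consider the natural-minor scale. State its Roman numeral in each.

The scale of E major is E F♯ G♯ A B C♯ D♯; E is degree 1, and the triad built there (E-G♯-B) is major, so it is I.
The scale of F♯ minor (natural minor) is F♯ G♯ A B C♯ D E; E is degree 7, and the triad built there (E-G♯-B) is major, so it is VII.

I in E major; VII in F♯ minor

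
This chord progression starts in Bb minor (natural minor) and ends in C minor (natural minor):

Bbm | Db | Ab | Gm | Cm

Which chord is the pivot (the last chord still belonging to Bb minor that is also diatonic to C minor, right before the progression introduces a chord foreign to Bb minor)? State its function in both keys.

Ab — VII in Bb minor, VI in C minor

Chords diatonic to Bb minor: Bbm, Cdim, Db, Ebm, Fm, Gb, Ab.
Reading the progression, the first chord not in that set is Gm, so the modulation leaves Bb minor there.
The chord immediately before Gm is Ab, which is diatonic to both keys: VII in Bb minor and VI in C minor.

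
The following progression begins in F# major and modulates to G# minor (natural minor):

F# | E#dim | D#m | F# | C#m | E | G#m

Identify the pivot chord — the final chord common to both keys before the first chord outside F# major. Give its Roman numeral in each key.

Chords diatonic to F# major: F#, G#m, A#m, B, C#, D#m, E#dim.
Reading the progression, the first chord not in that set is C#m, so the modulation leaves F# major there.
The chord immediately before C#m is F#, which is diatonic to both keys: I in F# major and VII in G# minor.

F# — I in F# major, VII in G# minor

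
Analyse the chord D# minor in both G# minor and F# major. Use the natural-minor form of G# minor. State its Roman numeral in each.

The scale of G# minor (natural minor) is G# A# B C# D# E F#; D# is degree 5, and the triad built there (D#-F#-A#) is minor, so it is v.
The scale of F# major is F# G# A# B C# D# E#; D# is degree 6, and the triad built there (D#-F#-A#) is minor, so it is vi.

v in G# minor; vi in F# major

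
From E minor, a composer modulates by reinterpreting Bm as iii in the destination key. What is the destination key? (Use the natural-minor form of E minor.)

G major

The numeral iii denotes a minor triad on scale degree 3. With B on degree 3, the tonic of the new key is G.
Degree 3 carries a minor triad in major keys, so the destination is G major.
Check: the diatonic triads of G major are G (I), Am (ii), Bm (iii), C (IV), D (V), Em (vi), F#dim (vii°) — Bm is indeed iii.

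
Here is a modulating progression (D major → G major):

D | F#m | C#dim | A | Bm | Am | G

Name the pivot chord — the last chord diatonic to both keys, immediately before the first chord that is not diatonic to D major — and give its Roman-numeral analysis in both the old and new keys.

Chords diatonic to D major: D, Em, F#m, G, A, Bm, C#dim.
Reading the progression, the first chord not in that set is Am, so the modulation leaves D major there.
The chord immediately before Am is Bm, which is diatonic to both keys: vi in D major and iii in G major.

Bm — vi in D major, iii in G major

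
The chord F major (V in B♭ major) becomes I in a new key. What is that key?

F major

The numeral I denotes a major triad on scale degree 1. With F on degree 1, the tonic of the new key is F.
Degree 1 carries a major triad in major keys, so the destination is F major.
Check: the diatonic triads of F major are F (I), Gm (ii), Am (iii), B♭ (IV), C (V), Dm (vi), Edim (vii°) — F major is indeed I.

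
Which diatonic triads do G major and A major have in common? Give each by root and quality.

Triads in G major: G major (I), A minor (ii), B minor (iii), C major (IV), D major (V), E minor (vi), F# diminished (vii°).
Triads in A major: A major (I), B minor (ii), C# minor (iii), D major (IV), E major (V), F# minor (vi), G# diminished (vii°).
Shared triads with their functions: B minor (iii in G major, ii in A major); D major (V in G major, IV in A major).

Bm, D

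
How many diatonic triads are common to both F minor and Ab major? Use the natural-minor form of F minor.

7

Diatonic triads of F minor (natural minor): Fm (i), Gdim (ii°), Ab (III), Bbm (iv), Cm (v), Db (VI), Eb (VII).
Diatonic triads of Ab major: Ab (I), Bbm (ii), Cm (iii), Db (IV), Eb (V), Fm (vi), Gdim (vii°).
Matching root and quality in both lists: Fm, Gdim, Ab, Bbm, Cm, Db, Eb.
That gives 7 common triads.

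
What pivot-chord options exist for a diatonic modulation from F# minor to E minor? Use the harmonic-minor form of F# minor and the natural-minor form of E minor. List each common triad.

Bm, D

Triads in F# minor (harmonic minor): F# minor (i), G# diminished (ii°), A augmented (III+), B minor (iv), C# major (V), D major (VI), E# diminished (vii°).
Triads in E minor (natural minor): E minor (i), F# diminished (ii°), G major (III), A minor (iv), B minor (v), C major (VI), D major (VII).
Shared triads with their functions: B minor (iv in F# minor, v in E minor); D major (VI in F# minor, VII in E minor).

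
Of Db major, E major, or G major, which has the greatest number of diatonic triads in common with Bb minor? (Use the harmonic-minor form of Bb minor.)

Triads of Bb minor (harmonic minor): Bbm (i), Cdim (ii°), Dbaug (III+), Ebm (iv), F (V), Gb (VI), Adim (vii°).
Db major shares 4: Bbm, Cdim, Ebm, Gb.
E major shares 0: none.
G major shares 0: none.
The most common triads (4) are shared with Db major.

Db major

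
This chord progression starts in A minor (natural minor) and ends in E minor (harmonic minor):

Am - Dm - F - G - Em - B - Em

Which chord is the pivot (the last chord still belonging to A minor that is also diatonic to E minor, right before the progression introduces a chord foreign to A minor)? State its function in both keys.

Chords diatonic to A minor: Am, Bdim, C, Dm, Em, F, G.
Reading the progression, the first chord not in that set is B, so the modulation leaves A minor there.
The chord immediately before B is Em, which is diatonic to both keys: v in A minor and i in E minor.

Em — v in A minor, i in E minor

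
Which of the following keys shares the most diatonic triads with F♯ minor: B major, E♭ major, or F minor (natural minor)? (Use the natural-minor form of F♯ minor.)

Triads of F♯ minor (natural minor): F♯ minor (i), G♯ diminished (ii°), A major (III), B minor (iv), C♯ minor (v), D major (VI), E major (VII).
B major shares 2: C♯m, E.
E♭ major shares 0: none.
F minor (natural minor) shares 0: none.
The most common triads (2) are shared with B major.

B major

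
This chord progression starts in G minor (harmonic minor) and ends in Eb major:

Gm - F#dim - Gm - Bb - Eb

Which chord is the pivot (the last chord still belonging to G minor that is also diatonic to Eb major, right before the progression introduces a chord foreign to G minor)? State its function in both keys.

Chords diatonic to G minor: Gm, Adim, Bbaug, Cm, D, Eb, F#dim.
Reading the progression, the first chord not in that set is Bb, so the modulation leaves G minor there.
The chord immediately before Bb is Gm, which is diatonic to both keys: i in G minor and iii in Eb major.

Gm — i in G minor, iii in Eb major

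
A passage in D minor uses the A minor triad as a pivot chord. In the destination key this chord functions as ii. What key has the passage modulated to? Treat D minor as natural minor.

The numeral ii denotes a minor triad on scale degree 2. With A on degree 2, the tonic of the new key is G.
Degree 2 carries a minor triad in major keys, so the destination is G major.
Check: the diatonic triads of G major are G (I), Am (ii), Bm (iii), C (IV), D (V), Em (vi), F#dim (vii°) — A minor is indeed ii.

G major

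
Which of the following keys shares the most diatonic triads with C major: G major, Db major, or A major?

Triads of C major: C (I), Dm (ii), Em (iii), F (IV), G (V), Am (vi), Bdim (vii°).
G major shares 4: C, Em, G, Am.
Db major shares 0: none.
A major shares 0: none.
The most common triads (4) are shared with G major.

G major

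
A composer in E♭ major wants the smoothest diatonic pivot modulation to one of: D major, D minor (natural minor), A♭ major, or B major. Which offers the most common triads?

Triads of E♭ major: E♭ (I), Fm (ii), Gm (iii), A♭ (IV), B♭ (V), Cm (vi), Ddim (vii°).
D major shares 0: none.
D minor (natural minor) shares 2: Gm, B♭.
A♭ major shares 4: E♭, Fm, A♭, Cm.
B major shares 0: none.
The most common triads (4) are shared with A♭ major.

A♭ major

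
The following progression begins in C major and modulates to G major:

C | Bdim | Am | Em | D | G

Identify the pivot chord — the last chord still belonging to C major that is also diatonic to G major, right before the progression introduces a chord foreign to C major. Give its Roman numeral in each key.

Em — iii in C major, vi in G major

Chords diatonic to C major: C, Dm, Em, F, G, Am, Bdim.
Reading the progression, the first chord not in that set is D, so the modulation leaves C major there.
The chord immediately before D is Em, which is diatonic to both keys: iii in C major and vi in G major.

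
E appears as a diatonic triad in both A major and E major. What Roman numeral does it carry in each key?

V in A major; I in E major

The scale of A major is A B C# D E F# G#; E is degree 5, and the triad built there (E-G#-B) is major, so it is V.
The scale of E major is E F# G# A B C# D#; E is degree 1, and the triad built there (E-G#-B) is major, so it is I.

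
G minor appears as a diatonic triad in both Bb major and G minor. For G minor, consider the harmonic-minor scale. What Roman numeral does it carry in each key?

The scale of Bb major is Bb C D Eb F G A; G is degree 6, and the triad built there (G-Bb-D) is minor, so it is vi.
The scale of G minor (harmonic minor) is G A Bb C D Eb F#; G is degree 1, and the triad built there (G-Bb-D) is minor, so it is i.

vi in Bb major; i in G minor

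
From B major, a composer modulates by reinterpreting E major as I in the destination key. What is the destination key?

The numeral I denotes a major triad on scale degree 1. With E on degree 1, the tonic of the new key is E.
Degree 1 carries a major triad in major keys, so the destination is E major.
Check: the diatonic triads of E major are E (I), F#m (ii), G#m (iii), A (IV), B (V), C#m (vi), D#dim (vii°) — E major is indeed I.

E major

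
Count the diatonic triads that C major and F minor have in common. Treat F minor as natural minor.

0

Diatonic triads of C major: C (I), Dm (ii), Em (iii), F (IV), G (V), Am (vi), Bdim (vii°).
Diatonic triads of F minor (natural minor): Fm (i), Gdim (ii°), Ab (III), Bbm (iv), Cm (v), Db (VI), Eb (VII).
No triad has the same root and quality in both keys.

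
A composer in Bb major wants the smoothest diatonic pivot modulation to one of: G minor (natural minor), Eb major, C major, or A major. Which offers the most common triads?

Triads of Bb major: Bb (I), Cm (ii), Dm (iii), Eb (IV), F (V), Gm (vi), Adim (vii°).
G minor (natural minor) shares 7: Bb, Cm, Dm, Eb, F, Gm, Adim.
Eb major shares 4: Bb, Cm, Eb, Gm.
C major shares 2: Dm, F.
A major shares 0: none.
The most common triads (7) are shared with G minor.

G minor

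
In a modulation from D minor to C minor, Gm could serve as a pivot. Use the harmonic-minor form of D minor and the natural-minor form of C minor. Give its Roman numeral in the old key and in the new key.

iv in D minor; v in C minor

The scale of D minor (harmonic minor) is D E F G A Bb C#; G is degree 4, and the triad built there (G-Bb-D) is minor, so it is iv.
The scale of C minor (natural minor) is C D Eb F G Ab Bb; G is degree 5, and the triad built there (G-Bb-D) is minor, so it is v.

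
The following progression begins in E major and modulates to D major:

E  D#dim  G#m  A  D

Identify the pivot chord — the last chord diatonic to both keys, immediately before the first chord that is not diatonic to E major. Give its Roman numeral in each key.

Chords diatonic to E major: E, F#m, G#m, A, B, C#m, D#dim.
Reading the progression, the first chord not in that set is D, so the modulation leaves E major there.
The chord immediately before D is A, which is diatonic to both keys: IV in E major and V in D major.

A — IV in E major, V in D major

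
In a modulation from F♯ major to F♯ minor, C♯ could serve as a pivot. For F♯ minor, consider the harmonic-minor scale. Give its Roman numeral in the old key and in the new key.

The scale of F♯ major is F♯ G♯ A♯ B C♯ D♯ E♯; C♯ is degree 5, and the triad built there (C♯-E♯-G♯) is major, so it is V.
The scale of F♯ minor (harmonic minor) is F♯ G♯ A B C♯ D E♯; C♯ is degree 5, and the triad built there (C♯-E♯-G♯) is major, so it is V.

V in F♯ major; V in F♯ minor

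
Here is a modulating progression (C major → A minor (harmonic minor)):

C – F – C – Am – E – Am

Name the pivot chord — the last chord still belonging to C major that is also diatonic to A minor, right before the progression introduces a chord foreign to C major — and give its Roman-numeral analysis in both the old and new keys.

Chords diatonic to C major: C, Dm, Em, F, G, Am, Bdim.
Reading the progression, the first chord not in that set is E, so the modulation leaves C major there.
The chord immediately before E is Am, which is diatonic to both keys: vi in C major and i in A minor.

Am — vi in C major, i in A minor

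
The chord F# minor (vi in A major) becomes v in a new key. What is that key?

The numeral v denotes a minor triad on scale degree 5. With F# on degree 5, the tonic of the new key is B.
Degree 5 carries a minor triad in natural-minor keys, so the destination is B minor.
Check: the diatonic triads of B minor (natural minor) are Bm (i), C#dim (ii°), D (III), Em (iv), F#m (v), G (VI), A (VII) — F# minor is indeed v.

B minor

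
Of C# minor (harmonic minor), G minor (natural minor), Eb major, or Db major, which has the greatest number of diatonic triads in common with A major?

Triads of A major: A major (I), B minor (ii), C# minor (iii), D major (IV), E major (V), F# minor (vi), G# diminished (vii°).
C# minor (harmonic minor) shares 3: A, C#m, F#m.
G minor (natural minor) shares 0: none.
Eb major shares 0: none.
Db major shares 0: none.
The most common triads (3) are shared with C# minor.

C# minor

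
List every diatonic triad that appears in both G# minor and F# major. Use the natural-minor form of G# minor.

G#m, B, D#m, F#

Triads in G# minor (natural minor): G# minor (i), A# diminished (ii°), B major (III), C# minor (iv), D# minor (v), E major (VI), F# major (VII).
Triads in F# major: F# major (I), G# minor (ii), A# minor (iii), B major (IV), C# major (V), D# minor (vi), E# diminished (vii°).
Shared triads with their functions: G# minor (i in G# minor, ii in F# major); B major (III in G# minor, IV in F# major); D# minor (v in G# minor, vi in F# major); F# major (VII in G# minor, I in F# major).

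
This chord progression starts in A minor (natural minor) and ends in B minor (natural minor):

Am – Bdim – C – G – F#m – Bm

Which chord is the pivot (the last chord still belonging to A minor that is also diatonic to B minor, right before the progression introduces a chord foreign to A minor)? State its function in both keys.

Chords diatonic to A minor: Am, Bdim, C, Dm, Em, F, G.
Reading the progression, the first chord not in that set is F#m, so the modulation leaves A minor there.
The chord immediately before F#m is G, which is diatonic to both keys: VII in A minor and VI in B minor.

G — VII in A minor, VI in B minor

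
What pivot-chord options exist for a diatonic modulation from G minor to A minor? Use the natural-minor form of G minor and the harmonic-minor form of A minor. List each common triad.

Triads in G minor (natural minor): G minor (i), A diminished (ii°), Bb major (III), C minor (iv), D minor (v), Eb major (VI), F major (VII).
Triads in A minor (harmonic minor): A minor (i), B diminished (ii°), C augmented (III+), D minor (iv), E major (V), F major (VI), G# diminished (vii°).
Shared triads with their functions: D minor (v in G minor, iv in A minor); F major (VII in G minor, VI in A minor).

Dm, F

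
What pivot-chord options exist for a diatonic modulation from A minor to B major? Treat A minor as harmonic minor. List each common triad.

Triads in A minor (harmonic minor): Am (i), Bdim (ii°), Caug (III+), Dm (iv), E (V), F (VI), G♯dim (vii°).
Triads in B major: B (I), C♯m (ii), D♯m (iii), E (IV), F♯ (V), G♯m (vi), A♯dim (vii°).
Shared triads with their functions: E (V in A minor, IV in B major).

E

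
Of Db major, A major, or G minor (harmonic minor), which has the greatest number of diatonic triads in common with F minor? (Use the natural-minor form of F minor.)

Triads of F minor (natural minor): F minor (i), G diminished (ii°), Ab major (III), Bb minor (iv), C minor (v), Db major (VI), Eb major (VII).
Db major shares 4: Fm, Ab, Bbm, Db.
A major shares 0: none.
G minor (harmonic minor) shares 2: Cm, Eb.
The most common triads (4) are shared with Db major.

Db major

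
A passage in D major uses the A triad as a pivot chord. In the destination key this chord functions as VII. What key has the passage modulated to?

B minor

The numeral VII denotes a major triad on scale degree 7. With A on degree 7, the tonic of the new key is B.
Degree 7 carries a major triad in natural-minor keys, so the destination is B minor.
Check: the diatonic triads of B minor (natural minor) are Bm (i), C♯dim (ii°), D (III), Em (iv), F♯m (v), G (VI), A (VII) — A is indeed VII.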